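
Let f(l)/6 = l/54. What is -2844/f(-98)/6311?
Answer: 12798/309239 ≈ 0.041385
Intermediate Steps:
f(l) = l/9 (f(l) = 6*(l/54) = l/9)
-2844/f(-98)/6311 = -2844/((⅑)*(-98))/6311 = -2844/(-98/9)*(1/6311) = -2844*(-9/98)*(1/6311) = (12798/49)*(1/6311) = 12798/309239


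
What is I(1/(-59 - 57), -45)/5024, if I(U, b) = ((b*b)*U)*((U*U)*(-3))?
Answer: 6075/7841941504 ≈ 7.7468e-7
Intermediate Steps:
I(U, b) = -3*U³*b² (I(U, b) = (b²*U)*(U²*(-3)) = (U*b²)*(-3*U²) = -3*U³*b²)
I(1/(-59 - 57), -45)/5024 = -3*(1/(-59 - 57))³*(-45)²/5024 = -3*(1/(-116))³*2025*(1/5024) = -3*(-1/116)³*2025*(1/5024) = -3*(-1/1560896)*2025*(1/5024) = (6075/1560896)*(1/5024) = 6075/7841941504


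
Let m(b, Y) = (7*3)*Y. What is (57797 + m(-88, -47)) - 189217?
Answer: -132407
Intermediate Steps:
m(b, Y) = 21*Y
(57797 + m(-88, -47)) - 189217 = (57797 + 21*(-47)) - 189217 = (57797 - 987) - 189217 = 56810 - 189217 = -132407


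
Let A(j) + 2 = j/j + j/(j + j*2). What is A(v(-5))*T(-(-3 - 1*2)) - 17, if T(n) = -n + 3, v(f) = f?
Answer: -47/3 ≈ -15.667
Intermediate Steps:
A(j) = -⅔ (A(j) = -2 + (j/j + j/(j + j*2)) = -2 + (1 + j/(j + 2*j)) = -2 + (1 + j/((3*j))) = -2 + (1 + j*(1/(3*j))) = -2 + (1 + ⅓) = -2 + 4/3 = -⅔)
T(n) = 3 - n
A(v(-5))*T(-(-3 - 1*2)) - 17 = -2*(3 - (-1)*(-3 - 1*2))/3 - 17 = -2*(3 - (-1)*(-3 - 2))/3 - 17 = -2*(3 - (-1)*(-5))/3 - 17 = -2*(3 - 1*5)/3 - 17 = -2*(3 - 5)/3 - 17 = -⅔*(-2) - 17 = 4/3 - 17 = -47/3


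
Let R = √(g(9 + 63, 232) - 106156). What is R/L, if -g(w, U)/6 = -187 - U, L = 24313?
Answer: I*√103642/24313 ≈ 0.013241*I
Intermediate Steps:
g(w, U) = 1122 + 6*U (g(w, U) = -6*(-187 - U) = 1122 + 6*U)
R = I*√103642 (R = √((1122 + 6*232) - 106156) = √((1122 + 1392) - 106156) = √(2514 - 106156) = √(-103642) = I*√103642 ≈ 321.93*I)
R/L = (I*√103642)/24313 = (I*√103642)*(1/24313) = I*√103642/24313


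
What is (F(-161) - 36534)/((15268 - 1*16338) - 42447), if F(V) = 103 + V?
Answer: 36592/43517 ≈ 0.84087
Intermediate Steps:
(F(-161) - 36534)/((15268 - 1*16338) - 42447) = ((103 - 161) - 36534)/((15268 - 1*16338) - 42447) = (-58 - 36534)/((15268 - 16338) - 42447) = -36592/(-1070 - 42447) = -36592/(-43517) = -36592*(-1/43517) = 36592/43517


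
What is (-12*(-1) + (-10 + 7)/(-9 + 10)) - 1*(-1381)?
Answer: 1390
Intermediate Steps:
(-12*(-1) + (-10 + 7)/(-9 + 10)) - 1*(-1381) = (12 - 3/1) + 1381 = (12 - 3*1) + 1381 = (12 - 3) + 1381 = 9 + 1381 = 1390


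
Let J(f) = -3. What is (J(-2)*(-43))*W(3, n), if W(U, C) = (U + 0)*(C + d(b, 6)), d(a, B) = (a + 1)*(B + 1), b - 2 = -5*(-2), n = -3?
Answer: 34056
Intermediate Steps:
b = 12 (b = 2 - 5*(-2) = 2 + 10 = 12)
d(a, B) = (1 + B)*(1 + a) (d(a, B) = (1 + a)*(1 + B) = (1 + B)*(1 + a))
W(U, C) = U*(91 + C) (W(U, C) = (U + 0)*(C + (1 + 6 + 12 + 6*12)) = U*(C + (1 + 6 + 12 + 72)) = U*(C + 91) = U*(91 + C))
(J(-2)*(-43))*W(3, n) = (-3*(-43))*(3*(91 - 3)) = 129*(3*88) = 129*264 = 34056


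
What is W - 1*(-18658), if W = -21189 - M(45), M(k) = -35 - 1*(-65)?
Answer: -2561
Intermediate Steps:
M(k) = 30 (M(k) = -35 + 65 = 30)
W = -21219 (W = -21189 - 1*30 = -21189 - 30 = -21219)
W - 1*(-18658) = -21219 - 1*(-18658) = -21219 + 18658 = -2561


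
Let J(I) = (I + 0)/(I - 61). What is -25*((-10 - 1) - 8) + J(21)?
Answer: 18979/40 ≈ 474.48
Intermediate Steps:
J(I) = I/(-61 + I)
-25*((-10 - 1) - 8) + J(21) = -25*((-10 - 1) - 8) + 21/(-61 + 21) = -25*(-11 - 8) + 21/(-40) = -25*(-19) + 21*(-1/40) = 475 - 21/40 = 18979/40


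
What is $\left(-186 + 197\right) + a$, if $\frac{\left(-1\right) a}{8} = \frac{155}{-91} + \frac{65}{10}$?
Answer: $- \frac{2491}{91} \approx -27.374$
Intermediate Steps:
$a = - \frac{3492}{91}$ ($a = - 8 \left(\frac{155}{-91} + \frac{65}{10}\right) = - 8 \left(155 \left(- \frac{1}{91}\right) + 65 \cdot \frac{1}{10}\right) = - 8 \left(- \frac{155}{91} + \frac{13}{2}\right) = \left(-8\right) \frac{873}{182} = - \frac{3492}{91} \approx -38.374$)
$\left(-186 + 197\right) + a = \left(-186 + 197\right) - \frac{3492}{91} = 11 - \frac{3492}{91} = - \frac{2491}{91}$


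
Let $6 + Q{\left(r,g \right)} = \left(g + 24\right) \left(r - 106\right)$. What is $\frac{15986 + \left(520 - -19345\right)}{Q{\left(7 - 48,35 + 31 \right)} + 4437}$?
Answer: $- \frac{35851}{8799} \approx -4.0744$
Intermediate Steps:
$Q{\left(r,g \right)} = -6 + \left(-106 + r\right) \left(24 + g\right)$ ($Q{\left(r,g \right)} = -6 + \left(g + 24\right) \left(r - 106\right) = -6 + \left(24 + g\right) \left(-106 + r\right) = -6 + \left(-106 + r\right) \left(24 + g\right)$)
$\frac{15986 + \left(520 - -19345\right)}{Q{\left(7 - 48,35 + 31 \right)} + 4437} = \frac{15986 + \left(520 - -19345\right)}{\left(-2550 - 106 \left(35 + 31\right) + 24 \left(7 - 48\right) + \left(35 + 31\right) \left(7 - 48\right)\right) + 4437} = \frac{15986 + \left(520 + 19345\right)}{\left(-2550 - 6996 + 24 \left(7 - 48\right) + 66 \left(7 - 48\right)\right) + 4437} = \frac{15986 + 19865}{\left(-2550 - 6996 + 24 \left(-41\right) + 66 \left(-41\right)\right) + 4437} = \frac{35851}{\left(-2550 - 6996 - 984 - 2706\right) + 4437} = \frac{35851}{-13236 + 4437} = \frac{35851}{-8799} = 35851 \left(- \frac{1}{8799}\right) = - \frac{35851}{8799}$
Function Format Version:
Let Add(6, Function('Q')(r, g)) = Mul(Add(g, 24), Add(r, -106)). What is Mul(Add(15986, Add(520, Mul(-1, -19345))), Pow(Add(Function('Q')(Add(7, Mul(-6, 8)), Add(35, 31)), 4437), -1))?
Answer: Rational(-35851, 8799) ≈ -4.0744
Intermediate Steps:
Function('Q')(r, g) = Add(-6, Mul(Add(-106, r), Add(24, g))) (Function('Q')(r, g) = Add(-6, Mul(Add(g, 24), Add(r, -106))) = Add(-6, Mul(Add(24, g), Add(-106, r))) = Add(-6, Mul(Add(-106, r), Add(24, g))))
Mul(Add(15986, Add(520, Mul(-1, -19345))), Pow(Add(Function('Q')(Add(7, Mul(-6, 8)), Add(35, 31)), 4437), -1)) = Mul(Add(15986, Add(520, Mul(-1, -19345))), Pow(Add(Add(-2550, Mul(-106, Add(35, 31)), Mul(24, Add(7, Mul(-6, 8))), Mul(Add(35, 31), Add(7, Mul(-6, 8)))), 4437), -1)) = Mul(Add(15986, Add(520, 19345)), Pow(Add(Add(-2550, Mul(-106, 66), Mul(24, Add(7, -48)), Mul(66, Add(7, -48))), 4437), -1)) = Mul(Add(15986, 19865), Pow(Add(Add(-2550, -6996, Mul(24, -41), Mul(66, -41)), 4437), -1)) = Mul(35851, Pow(Add(Add(-2550, -6996, -984, -2706), 4437), -1)) = Mul(35851, Pow(Add(-13236, 4437), -1)) = Mul(35851, Pow(-8799, -1)) = Mul(35851, Rational(-1, 8799)) = Rational(-35851, 8799)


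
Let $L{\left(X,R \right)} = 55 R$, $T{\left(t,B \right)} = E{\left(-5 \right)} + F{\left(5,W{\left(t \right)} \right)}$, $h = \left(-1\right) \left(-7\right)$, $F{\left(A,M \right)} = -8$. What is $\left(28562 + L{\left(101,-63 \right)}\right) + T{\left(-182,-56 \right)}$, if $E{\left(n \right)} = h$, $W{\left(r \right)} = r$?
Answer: $25096$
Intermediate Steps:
$h = 7$
$E{\left(n \right)} = 7$
$T{\left(t,B \right)} = -1$ ($T{\left(t,B \right)} = 7 - 8 = -1$)
$\left(28562 + L{\left(101,-63 \right)}\right) + T{\left(-182,-56 \right)} = \left(28562 + 55 \left(-63\right)\right) - 1 = \left(28562 - 3465\right) - 1 = 25097 - 1 = 25096$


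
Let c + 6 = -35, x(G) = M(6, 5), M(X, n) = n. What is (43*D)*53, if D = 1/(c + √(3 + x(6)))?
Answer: -93439/1673 - 4558*√2/1673 ≈ -59.704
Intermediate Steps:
x(G) = 5
c = -41 (c = -6 - 35 = -41)
D = 1/(-41 + 2*√2) (D = 1/(-41 + √(3 + 5)) = 1/(-41 + √8) = 1/(-41 + 2*√2) ≈ -0.026197)
(43*D)*53 = (43*(-41/1673 - 2*√2/1673))*53 = (-1763/1673 - 86*√2/1673)*53 = -93439/1673 - 4558*√2/1673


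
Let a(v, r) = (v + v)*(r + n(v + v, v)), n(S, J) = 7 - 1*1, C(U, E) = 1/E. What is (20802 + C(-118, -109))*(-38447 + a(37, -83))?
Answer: -918303885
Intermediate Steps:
n(S, J) = 6 (n(S, J) = 7 - 1 = 6)
a(v, r) = 2*v*(6 + r) (a(v, r) = (v + v)*(r + 6) = (2*v)*(6 + r) = 2*v*(6 + r))
(20802 + C(-118, -109))*(-38447 + a(37, -83)) = (20802 + 1/(-109))*(-38447 + 2*37*(6 - 83)) = (20802 - 1/109)*(-38447 + 2*37*(-77)) = 2267417*(-38447 - 5698)/109 = (2267417/109)*(-44145) = -918303885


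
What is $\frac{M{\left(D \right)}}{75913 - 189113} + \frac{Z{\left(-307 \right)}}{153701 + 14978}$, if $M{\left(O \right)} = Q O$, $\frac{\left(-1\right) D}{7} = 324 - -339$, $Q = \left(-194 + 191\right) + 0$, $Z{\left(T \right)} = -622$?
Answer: $- \frac{2418928117}{19094462800} \approx -0.12668$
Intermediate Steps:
$Q = -3$ ($Q = -3 + 0 = -3$)
$D = -4641$ ($D = - 7 \left(324 - -339\right) = - 7 \left(324 + 339\right) = \left(-7\right) 663 = -4641$)
$M{\left(O \right)} = - 3 O$
$\frac{M{\left(D \right)}}{75913 - 189113} + \frac{Z{\left(-307 \right)}}{153701 + 14978} = \frac{\left(-3\right) \left(-4641\right)}{75913 - 189113} - \frac{622}{153701 + 14978} = \frac{13923}{-113200} - \frac{622}{168679} = 13923 \left(- \frac{1}{113200}\right) - \frac{622}{168679} = - \frac{13923}{113200} - \frac{622}{168679} = - \frac{2418928117}{19094462800}$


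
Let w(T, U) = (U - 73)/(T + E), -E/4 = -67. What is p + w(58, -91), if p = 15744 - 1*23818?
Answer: -1316144/163 ≈ -8074.5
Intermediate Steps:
E = 268 (E = -4*(-67) = 268)
w(T, U) = (-73 + U)/(268 + T) (w(T, U) = (U - 73)/(T + 268) = (-73 + U)/(268 + T))
p = -8074 (p = 15744 - 23818 = -8074)
p + w(58, -91) = -8074 + (-73 - 91)/(268 + 58) = -8074 - 164/326 = -8074 + (1/326)*(-164) = -8074 - 82/163 = -1316144/163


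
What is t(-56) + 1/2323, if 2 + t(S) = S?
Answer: -134733/2323 ≈ -58.000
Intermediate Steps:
t(S) = -2 + S
t(-56) + 1/2323 = (-2 - 56) + 1/2323 = -58 + 1/2323 = -134733/2323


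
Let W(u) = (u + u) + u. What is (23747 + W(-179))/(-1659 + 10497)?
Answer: 11605/4419 ≈ 2.6262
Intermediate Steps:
W(u) = 3*u (W(u) = 2*u + u = 3*u)
(23747 + W(-179))/(-1659 + 10497) = (23747 + 3*(-179))/(-1659 + 10497) = (23747 - 537)/8838 = 23210*(1/8838) = 11605/4419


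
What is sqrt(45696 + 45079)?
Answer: 5*sqrt(3631) ≈ 301.29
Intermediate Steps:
sqrt(45696 + 45079) = sqrt(90775) = 5*sqrt(3631)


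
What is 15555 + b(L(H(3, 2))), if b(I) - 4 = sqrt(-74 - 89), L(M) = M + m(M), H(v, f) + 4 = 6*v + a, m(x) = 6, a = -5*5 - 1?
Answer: 15559 + I*sqrt(163) ≈ 15559.0 + 12.767*I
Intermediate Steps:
a = -26 (a = -25 - 1 = -26)
H(v, f) = -30 + 6*v (H(v, f) = -4 + (6*v - 26) = -4 + (-26 + 6*v) = -30 + 6*v)
L(M) = 6 + M (L(M) = M + 6 = 6 + M)
b(I) = 4 + I*sqrt(163) (b(I) = 4 + sqrt(-74 - 89) = 4 + sqrt(-163) = 4 + I*sqrt(163))
15555 + b(L(H(3, 2))) = 15555 + (4 + I*sqrt(163)) = 15559 + I*sqrt(163)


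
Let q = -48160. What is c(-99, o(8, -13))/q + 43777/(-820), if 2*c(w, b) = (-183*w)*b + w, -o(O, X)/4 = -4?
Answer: -44542145/789824 ≈ -56.395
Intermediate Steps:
o(O, X) = 16 (o(O, X) = -4*(-4) = 16)
c(w, b) = w/2 - 183*b*w/2 (c(w, b) = ((-183*w)*b + w)/2 = (-183*b*w + w)/2 = (w - 183*b*w)/2 = w/2 - 183*b*w/2)
c(-99, o(8, -13))/q + 43777/(-820) = ((½)*(-99)*(1 - 183*16))/(-48160) + 43777/(-820) = ((½)*(-99)*(1 - 2928))*(-1/48160) + 43777*(-1/820) = ((½)*(-99)*(-2927))*(-1/48160) - 43777/820 = (289773/2)*(-1/48160) - 43777/820 = -289773/96320 - 43777/820 = -44542145/789824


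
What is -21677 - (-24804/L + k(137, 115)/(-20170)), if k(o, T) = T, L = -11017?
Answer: -963481569251/44442578 ≈ -21679.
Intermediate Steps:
-21677 - (-24804/L + k(137, 115)/(-20170)) = -21677 - (-24804/(-11017) + 115/(-20170)) = -21677 - (-24804*(-1/11017) + 115*(-1/20170)) = -21677 - (24804/11017 - 23/4034) = -21677 - 1*99805945/44442578 = -21677 - 99805945/44442578 = -963481569251/44442578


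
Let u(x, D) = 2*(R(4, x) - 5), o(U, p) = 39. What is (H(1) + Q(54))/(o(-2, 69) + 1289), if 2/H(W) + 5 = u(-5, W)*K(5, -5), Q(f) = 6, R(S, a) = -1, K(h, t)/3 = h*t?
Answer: 1343/297140 ≈ 0.0045198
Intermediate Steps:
K(h, t) = 3*h*t (K(h, t) = 3*(h*t) = 3*h*t)
u(x, D) = -12 (u(x, D) = 2*(-1 - 5) = 2*(-6) = -12)
H(W) = 2/895 (H(W) = 2/(-5 - 36*5*(-5)) = 2/(-5 - 12*(-75)) = 2/(-5 + 900) = 2/895)
(H(1) + Q(54))/(o(-2, 69) + 1289) = (2/895 + 6)/(39 + 1289) = (5372/895)/1328 = (5372/895)*(1/1328) = 1343/297140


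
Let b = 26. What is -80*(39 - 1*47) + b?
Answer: 666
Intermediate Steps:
-80*(39 - 1*47) + b = -80*(39 - 1*47) + 26 = -80*(39 - 47) + 26 = -80*(-8) + 26 = 640 + 26 = 666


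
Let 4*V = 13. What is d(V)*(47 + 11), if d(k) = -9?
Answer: -522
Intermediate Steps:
V = 13/4 (V = (1/4)*13 = 13/4 ≈ 3.2500)
d(V)*(47 + 11) = -9*(47 + 11) = -9*58 = -522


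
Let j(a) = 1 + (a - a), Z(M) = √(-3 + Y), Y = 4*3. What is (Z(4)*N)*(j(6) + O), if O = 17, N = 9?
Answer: 486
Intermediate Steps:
Y = 12
Z(M) = 3 (Z(M) = √(-3 + 12) = √9 = 3)
j(a) = 1 (j(a) = 1 + 0 = 1)
(Z(4)*N)*(j(6) + O) = (3*9)*(1 + 17) = 27*18 = 486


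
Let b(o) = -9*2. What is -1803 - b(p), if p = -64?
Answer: -1785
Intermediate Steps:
b(o) = -18
-1803 - b(p) = -1803 - 1*(-18) = -1803 + 18 = -1785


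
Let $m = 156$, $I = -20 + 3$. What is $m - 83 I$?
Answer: $1567$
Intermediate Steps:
$I = -17$
$m - 83 I = 156 - -1411 = 156 + 1411 = 1567$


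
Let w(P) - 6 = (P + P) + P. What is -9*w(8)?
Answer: -270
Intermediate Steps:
w(P) = 6 + 3*P (w(P) = 6 + ((P + P) + P) = 6 + (2*P + P) = 6 + 3*P)
-9*w(8) = -9*(6 + 3*8) = -9*(6 + 24) = -9*30 = -270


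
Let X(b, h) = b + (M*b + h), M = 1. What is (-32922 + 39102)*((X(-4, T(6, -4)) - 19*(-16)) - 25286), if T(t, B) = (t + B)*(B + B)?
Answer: -154537080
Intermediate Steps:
T(t, B) = 2*B*(B + t) (T(t, B) = (B + t)*(2*B) = 2*B*(B + t))
X(b, h) = h + 2*b (X(b, h) = b + (1*b + h) = b + (b + h) = h + 2*b)
(-32922 + 39102)*((X(-4, T(6, -4)) - 19*(-16)) - 25286) = (-32922 + 39102)*(((2*(-4)*(-4 + 6) + 2*(-4)) - 19*(-16)) - 25286) = 6180*(((2*(-4)*2 - 8) + 304) - 25286) = 6180*(((-16 - 8) + 304) - 25286) = 6180*((-24 + 304) - 25286) = 6180*(280 - 25286) = 6180*(-25006) = -154537080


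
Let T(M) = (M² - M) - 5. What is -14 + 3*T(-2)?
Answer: -11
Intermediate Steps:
T(M) = -5 + M² - M
-14 + 3*T(-2) = -14 + 3*(-5 + (-2)² - 1*(-2)) = -14 + 3*(-5 + 4 + 2) = -14 + 3*1 = -14 + 3 = -11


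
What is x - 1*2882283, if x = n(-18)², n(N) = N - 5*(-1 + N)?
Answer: -2876354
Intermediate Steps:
n(N) = 5 - 4*N (n(N) = N + (5 - 5*N) = 5 - 4*N)
x = 5929 (x = (5 - 4*(-18))² = (5 + 72)² = 77² = 5929)
x - 1*2882283 = 5929 - 1*2882283 = 5929 - 2882283 = -2876354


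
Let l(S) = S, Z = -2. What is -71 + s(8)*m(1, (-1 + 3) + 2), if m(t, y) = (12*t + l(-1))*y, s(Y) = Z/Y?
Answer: -82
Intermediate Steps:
s(Y) = -2/Y
m(t, y) = y*(-1 + 12*t) (m(t, y) = (12*t - 1)*y = (-1 + 12*t)*y = y*(-1 + 12*t))
-71 + s(8)*m(1, (-1 + 3) + 2) = -71 + (-2/8)*(((-1 + 3) + 2)*(-1 + 12*1)) = -71 + (-2*⅛)*((2 + 2)*(-1 + 12)) = -71 - 11 = -82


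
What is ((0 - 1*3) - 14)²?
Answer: 289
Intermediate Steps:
((0 - 1*3) - 14)² = ((0 - 3) - 14)² = (-3 - 14)² = (-17)² = 289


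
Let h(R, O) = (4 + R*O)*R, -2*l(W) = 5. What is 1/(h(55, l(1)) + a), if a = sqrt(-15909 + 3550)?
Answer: -29370/215698661 - 4*I*sqrt(12359)/215698661 ≈ -0.00013616 - 2.0616e-6*I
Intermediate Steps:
l(W) = -5/2 (l(W) = -1/2*5 = -5/2)
a = I*sqrt(12359) (a = sqrt(-12359) = I*sqrt(12359) ≈ 111.17*I)
h(R, O) = R*(4 + O*R) (h(R, O) = (4 + O*R)*R = R*(4 + O*R))
1/(h(55, l(1)) + a) = 1/(55*(4 - 5/2*55) + I*sqrt(12359)) = 1/(55*(4 - 275/2) + I*sqrt(12359)) = 1/(55*(-267/2) + I*sqrt(12359)) = 1/(-14685/2 + I*sqrt(12359))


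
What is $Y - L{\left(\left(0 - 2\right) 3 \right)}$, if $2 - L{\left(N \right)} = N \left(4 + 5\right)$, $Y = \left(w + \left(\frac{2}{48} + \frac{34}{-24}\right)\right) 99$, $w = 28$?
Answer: $\frac{20639}{8} \approx 2579.9$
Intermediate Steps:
$Y = \frac{21087}{8}$ ($Y = \left(28 + \left(\frac{2}{48} + \frac{34}{-24}\right)\right) 99 = \left(28 + \left(2 \cdot \frac{1}{48} + 34 \left(- \frac{1}{24}\right)\right)\right) 99 = \left(28 + \left(\frac{1}{24} - \frac{17}{12}\right)\right) 99 = \left(28 - \frac{11}{8}\right) 99 = \frac{213}{8} \cdot 99 = \frac{21087}{8} \approx 2635.9$)
$L{\left(N \right)} = 2 - 9 N$ ($L{\left(N \right)} = 2 - N \left(4 + 5\right) = 2 - N 9 = 2 - 9 N$)
$Y - L{\left(\left(0 - 2\right) 3 \right)} = \frac{21087}{8} - \left(2 - 9 \left(0 - 2\right) 3\right) = \frac{21087}{8} - \left(2 - 9 \left(\left(-2\right) 3\right)\right) = \frac{21087}{8} - \left(2 - -54\right) = \frac{21087}{8} - \left(2 + 54\right) = \frac{21087}{8} - 56 = \frac{20639}{8}$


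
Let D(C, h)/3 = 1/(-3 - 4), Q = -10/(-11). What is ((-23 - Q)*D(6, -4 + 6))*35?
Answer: 3945/11 ≈ 358.64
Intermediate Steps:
Q = 10/11 (Q = -10*(-1/11) = 10/11 ≈ 0.90909)
D(C, h) = -3/7 (D(C, h) = 3/(-3 - 4) = 3/(-7) = 3*(-⅐) = -3/7)
((-23 - Q)*D(6, -4 + 6))*35 = ((-23 - 1*10/11)*(-3/7))*35 = ((-23 - 10/11)*(-3/7))*35 = -263/11*(-3/7)*35 = (789/77)*35 = 3945/11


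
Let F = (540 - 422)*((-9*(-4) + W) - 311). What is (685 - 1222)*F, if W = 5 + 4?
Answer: 16855356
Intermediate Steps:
W = 9
F = -31388 (F = (540 - 422)*((-9*(-4) + 9) - 311) = 118*((36 + 9) - 311) = 118*(45 - 311) = 118*(-266) = -31388)
(685 - 1222)*F = (685 - 1222)*(-31388) = -537*(-31388) = 16855356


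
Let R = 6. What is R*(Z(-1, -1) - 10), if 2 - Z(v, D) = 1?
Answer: -54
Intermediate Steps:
Z(v, D) = 1 (Z(v, D) = 2 - 1*1 = 2 - 1 = 1)
R*(Z(-1, -1) - 10) = 6*(1 - 10) = 6*(-9) = -54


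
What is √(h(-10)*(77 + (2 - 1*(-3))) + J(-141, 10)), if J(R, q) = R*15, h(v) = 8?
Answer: I*√1459 ≈ 38.197*I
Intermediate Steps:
J(R, q) = 15*R
√(h(-10)*(77 + (2 - 1*(-3))) + J(-141, 10)) = √(8*(77 + (2 - 1*(-3))) + 15*(-141)) = √(8*(77 + (2 + 3)) - 2115) = √(8*(77 + 5) - 2115) = √(8*82 - 2115) = √(656 - 2115) = √(-1459) = I*√1459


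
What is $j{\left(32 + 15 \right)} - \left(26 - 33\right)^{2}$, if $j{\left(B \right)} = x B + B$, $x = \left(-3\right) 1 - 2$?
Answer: $-237$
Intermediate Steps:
$x = -5$ ($x = -3 - 2 = -5$)
$j{\left(B \right)} = - 4 B$ ($j{\left(B \right)} = - 5 B + B = - 4 B$)
$j{\left(32 + 15 \right)} - \left(26 - 33\right)^{2} = - 4 \left(32 + 15\right) - \left(26 - 33\right)^{2} = \left(-4\right) 47 - \left(-7\right)^{2} = -188 - 49 = -237$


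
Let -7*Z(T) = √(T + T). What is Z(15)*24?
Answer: -24*√30/7 ≈ -18.779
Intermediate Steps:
Z(T) = -√2*√T/7 (Z(T) = -√(T + T)/7 = -√2*√T/7)
Z(15)*24 = -√2*√15/7*24 = -√30/7*24 = -24*√30/7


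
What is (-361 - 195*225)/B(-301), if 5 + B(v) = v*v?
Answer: -11059/22649 ≈ -0.48828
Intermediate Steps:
B(v) = -5 + v² (B(v) = -5 + v*v = -5 + v²)
(-361 - 195*225)/B(-301) = (-361 - 195*225)/(-5 + (-301)²) = (-361 - 43875)/(-5 + 90601) = -44236/90596 = -44236*1/90596 = -11059/22649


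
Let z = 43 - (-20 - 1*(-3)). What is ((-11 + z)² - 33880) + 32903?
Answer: 1424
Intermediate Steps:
z = 60 (z = 43 - (-20 + 3) = 43 - 1*(-17) = 43 + 17 = 60)
((-11 + z)² - 33880) + 32903 = ((-11 + 60)² - 33880) + 32903 = (49² - 33880) + 32903 = (2401 - 33880) + 32903 = -31479 + 32903 = 1424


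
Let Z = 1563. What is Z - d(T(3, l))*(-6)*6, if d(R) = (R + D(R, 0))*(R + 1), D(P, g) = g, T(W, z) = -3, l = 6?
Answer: 1779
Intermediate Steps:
d(R) = R*(1 + R) (d(R) = (R + 0)*(R + 1) = R*(1 + R))
Z - d(T(3, l))*(-6)*6 = 1563 - -3*(1 - 3)*(-6)*6 = 1563 - -3*(-2)*(-6)*6 = 1563 - 6*(-6)*6 = 1563 - (-36)*6 = 1563 - 1*(-216) = 1563 + 216 = 1779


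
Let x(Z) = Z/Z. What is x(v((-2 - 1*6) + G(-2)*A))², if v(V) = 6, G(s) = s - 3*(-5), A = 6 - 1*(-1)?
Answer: 1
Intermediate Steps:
A = 7 (A = 6 + 1 = 7)
G(s) = 15 + s (G(s) = s + 15 = 15 + s)
x(Z) = 1
x(v((-2 - 1*6) + G(-2)*A))² = 1² = 1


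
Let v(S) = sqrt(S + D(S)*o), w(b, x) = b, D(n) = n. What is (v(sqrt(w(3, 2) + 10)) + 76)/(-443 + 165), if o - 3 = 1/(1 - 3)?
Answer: -38/139 - 13**(1/4)*sqrt(14)/556 ≈ -0.28616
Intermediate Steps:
o = 5/2 (o = 3 + 1/(1 - 3) = 3 + 1/(-2) = 3 - 1/2 = 5/2 ≈ 2.5000)
v(S) = sqrt(14)*sqrt(S)/2 (v(S) = sqrt(S + S*(5/2)) = sqrt(S + 5*S/2) = sqrt(7*S/2) = sqrt(14)*sqrt(S)/2)
(v(sqrt(w(3, 2) + 10)) + 76)/(-443 + 165) = (sqrt(14)*sqrt(sqrt(3 + 10))/2 + 76)/(-443 + 165) = (sqrt(14)*sqrt(sqrt(13))/2 + 76)/(-278) = (sqrt(14)*13**(1/4)/2 + 76)*(-1/278) = (13**(1/4)*sqrt(14)/2 + 76)*(-1/278) = (76 + 13**(1/4)*sqrt(14)/2)*(-1/278) = -38/139 - 13**(1/4)*sqrt(14)/556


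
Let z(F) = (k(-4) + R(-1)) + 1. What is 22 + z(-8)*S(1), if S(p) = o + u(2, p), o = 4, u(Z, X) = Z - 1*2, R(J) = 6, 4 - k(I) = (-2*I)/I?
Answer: 74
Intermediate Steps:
k(I) = 6 (k(I) = 4 - (-2*I)/I = 4 - 1*(-2) = 4 + 2 = 6)
u(Z, X) = -2 + Z (u(Z, X) = Z - 2 = -2 + Z)
z(F) = 13 (z(F) = (6 + 6) + 1 = 12 + 1 = 13)
S(p) = 4 (S(p) = 4 + (-2 + 2) = 4 + 0 = 4)
22 + z(-8)*S(1) = 22 + 13*4 = 22 + 52 = 74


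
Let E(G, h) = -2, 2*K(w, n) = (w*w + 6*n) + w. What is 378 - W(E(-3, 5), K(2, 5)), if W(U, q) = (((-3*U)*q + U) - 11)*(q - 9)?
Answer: -477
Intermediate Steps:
K(w, n) = w/2 + w²/2 + 3*n (K(w, n) = ((w*w + 6*n) + w)/2 = ((w² + 6*n) + w)/2 = (w + w² + 6*n)/2 = w/2 + w²/2 + 3*n)
W(U, q) = (-9 + q)*(-11 + U - 3*U*q) (W(U, q) = ((-3*U*q + U) - 11)*(-9 + q) = ((U - 3*U*q) - 11)*(-9 + q) = (-11 + U - 3*U*q)*(-9 + q) = (-9 + q)*(-11 + U - 3*U*q))
378 - W(E(-3, 5), K(2, 5)) = 378 - (99 - 11*((½)*2 + (½)*2² + 3*5) - 9*(-2) - 3*(-2)*((½)*2 + (½)*2² + 3*5)² + 28*(-2)*((½)*2 + (½)*2² + 3*5)) = 378 - (99 - 11*(1 + (½)*4 + 15) + 18 - 3*(-2)*(1 + (½)*4 + 15)² + 28*(-2)*(1 + (½)*4 + 15)) = 378 - (99 - 11*(1 + 2 + 15) + 18 - 3*(-2)*(1 + 2 + 15)² + 28*(-2)*(1 + 2 + 15)) = 378 - (99 - 11*18 + 18 - 3*(-2)*18² + 28*(-2)*18) = 378 - (99 - 198 + 18 - 3*(-2)*324 - 1008) = 378 - (99 - 198 + 18 + 1944 - 1008) = 378 - 1*855 = 378 - 855 = -477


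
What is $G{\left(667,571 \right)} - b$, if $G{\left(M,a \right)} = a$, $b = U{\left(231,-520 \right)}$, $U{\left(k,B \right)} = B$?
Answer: $1091$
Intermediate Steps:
$b = -520$
$G{\left(667,571 \right)} - b = 571 - -520 = 571 + 520 = 1091$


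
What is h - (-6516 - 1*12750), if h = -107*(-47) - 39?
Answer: 24256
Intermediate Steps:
h = 4990 (h = 5029 - 39 = 4990)
h - (-6516 - 1*12750) = 4990 - (-6516 - 1*12750) = 4990 - (-6516 - 12750) = 4990 - 1*(-19266) = 4990 + 19266 = 24256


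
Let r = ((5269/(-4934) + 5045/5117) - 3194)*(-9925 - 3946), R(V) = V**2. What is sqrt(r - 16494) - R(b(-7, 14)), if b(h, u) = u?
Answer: -196 + sqrt(28230673723621851446454)/25247278 ≈ 6459.0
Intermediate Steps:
r = 1118583453326625/25247278 (r = ((5269*(-1/4934) + 5045*(1/5117)) - 3194)*(-13871) = ((-5269/4934 + 5045/5117) - 3194)*(-13871) = (-2069443/25247278 - 3194)*(-13871) = -80641875375/25247278*(-13871) = 1118583453326625/25247278 ≈ 4.4305e+7)
sqrt(r - 16494) - R(b(-7, 14)) = sqrt(1118583453326625/25247278 - 16494) - 1*14**2 = sqrt(1118167024723293/25247278) - 1*196 = sqrt(28230673723621851446454)/25247278 - 196 = -196 + sqrt(28230673723621851446454)/25247278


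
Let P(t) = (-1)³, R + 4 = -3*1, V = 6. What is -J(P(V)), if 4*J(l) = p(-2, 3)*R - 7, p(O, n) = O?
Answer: -7/4 ≈ -1.7500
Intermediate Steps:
R = -7 (R = -4 - 3*1 = -4 - 3 = -7)
P(t) = -1
J(l) = 7/4 (J(l) = (-2*(-7) - 7)/4 = (14 - 7)/4 = (¼)*7 = 7/4)
-J(P(V)) = -1*7/4 = -7/4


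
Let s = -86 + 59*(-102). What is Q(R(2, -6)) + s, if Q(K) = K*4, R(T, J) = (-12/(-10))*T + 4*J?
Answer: -30952/5 ≈ -6190.4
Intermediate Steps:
R(T, J) = 4*J + 6*T/5 (R(T, J) = (-12*(-⅒))*T + 4*J = 6*T/5 + 4*J = 4*J + 6*T/5)
Q(K) = 4*K
s = -6104 (s = -86 - 6018 = -6104)
Q(R(2, -6)) + s = 4*(4*(-6) + (6/5)*2) - 6104 = 4*(-24 + 12/5) - 6104 = 4*(-108/5) - 6104 = -432/5 - 6104 = -30952/5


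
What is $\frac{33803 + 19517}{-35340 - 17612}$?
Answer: $- \frac{6665}{6619} \approx -1.007$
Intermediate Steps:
$\frac{33803 + 19517}{-35340 - 17612} = \frac{53320}{-52952} = 53320 \left(- \frac{1}{52952}\right) = - \frac{6665}{6619}$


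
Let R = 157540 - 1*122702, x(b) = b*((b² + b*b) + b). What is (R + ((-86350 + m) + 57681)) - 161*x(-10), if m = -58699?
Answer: 253370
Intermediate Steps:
x(b) = b*(b + 2*b²) (x(b) = b*((b² + b²) + b) = b*(2*b² + b) = b*(b + 2*b²))
R = 34838 (R = 157540 - 122702 = 34838)
(R + ((-86350 + m) + 57681)) - 161*x(-10) = (34838 + ((-86350 - 58699) + 57681)) - 161*(-10)²*(1 + 2*(-10)) = (34838 + (-145049 + 57681)) - 16100*(1 - 20) = (34838 - 87368) - 16100*(-19) = -52530 - 161*(-1900) = -52530 + 305900 = 253370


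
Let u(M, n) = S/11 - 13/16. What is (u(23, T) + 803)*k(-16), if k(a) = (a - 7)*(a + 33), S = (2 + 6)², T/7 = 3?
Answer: -55603719/176 ≈ -3.1593e+5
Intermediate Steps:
T = 21 (T = 7*3 = 21)
S = 64 (S = 8² = 64)
u(M, n) = 881/176 (u(M, n) = 64/11 - 13/16 = 881/176)
k(a) = (-7 + a)*(33 + a)
(u(23, T) + 803)*k(-16) = (881/176 + 803)*(-231 + (-16)² + 26*(-16)) = 142209*(-231 + 256 - 416)/176 = (142209/176)*(-391) = -55603719/176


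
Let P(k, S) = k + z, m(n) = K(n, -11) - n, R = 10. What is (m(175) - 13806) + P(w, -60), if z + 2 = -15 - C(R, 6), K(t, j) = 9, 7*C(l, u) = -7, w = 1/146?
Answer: -2042247/146 ≈ -13988.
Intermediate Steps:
w = 1/146 ≈ 0.0068493
C(l, u) = -1 (C(l, u) = (1/7)*(-7) = -1)
m(n) = 9 - n
z = -16 (z = -2 + (-15 - 1*(-1)) = -2 + (-15 + 1) = -2 - 14 = -16)
P(k, S) = -16 + k (P(k, S) = k - 16 = -16 + k)
(m(175) - 13806) + P(w, -60) = ((9 - 1*175) - 13806) + (-16 + 1/146) = ((9 - 175) - 13806) - 2335/146 = (-166 - 13806) - 2335/146 = -13972 - 2335/146 = -2042247/146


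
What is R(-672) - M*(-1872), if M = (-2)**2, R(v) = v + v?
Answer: 6144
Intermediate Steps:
R(v) = 2*v
M = 4
R(-672) - M*(-1872) = 2*(-672) - 4*(-1872) = -1344 - 1*(-7488) = -1344 + 7488 = 6144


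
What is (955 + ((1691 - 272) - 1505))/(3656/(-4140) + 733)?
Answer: 899415/757741 ≈ 1.1870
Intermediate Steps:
(955 + ((1691 - 272) - 1505))/(3656/(-4140) + 733) = (955 + (1419 - 1505))/(3656*(-1/4140) + 733) = (955 - 86)/(-914/1035 + 733) = 869/(757741/1035) = 869*(1035/757741) = 899415/757741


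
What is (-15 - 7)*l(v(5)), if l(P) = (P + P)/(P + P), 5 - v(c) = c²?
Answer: -22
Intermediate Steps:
v(c) = 5 - c²
l(P) = 1 (l(P) = (2*P)/((2*P)) = (2*P)*(1/(2*P)) = 1)
(-15 - 7)*l(v(5)) = (-15 - 7)*1 = -22*1 = -22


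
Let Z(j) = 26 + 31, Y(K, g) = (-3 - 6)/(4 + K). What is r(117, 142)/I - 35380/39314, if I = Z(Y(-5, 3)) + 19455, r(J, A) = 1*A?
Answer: -171187993/191773692 ≈ -0.89266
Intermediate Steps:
Y(K, g) = -9/(4 + K)
r(J, A) = A
Z(j) = 57
I = 19512 (I = 57 + 19455 = 19512)
r(117, 142)/I - 35380/39314 = 142/19512 - 35380/39314 = 142*(1/19512) - 35380*1/39314 = 71/9756 - 17690/19657 = -171187993/191773692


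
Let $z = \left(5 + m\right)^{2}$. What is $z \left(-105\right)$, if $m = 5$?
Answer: $-10500$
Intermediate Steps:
$z = 100$ ($z = \left(5 + 5\right)^{2} = 10^{2} = 100$)
$z \left(-105\right) = 100 \left(-105\right) = -10500$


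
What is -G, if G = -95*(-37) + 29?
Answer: -3544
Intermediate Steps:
G = 3544 (G = 3515 + 29 = 3544)
-G = -1*3544 = -3544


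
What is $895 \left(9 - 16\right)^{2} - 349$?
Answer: $43506$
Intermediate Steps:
$895 \left(9 - 16\right)^{2} - 349 = 895 \left(-7\right)^{2} - 349 = 895 \cdot 49 - 349 = 43855 - 349 = 43506$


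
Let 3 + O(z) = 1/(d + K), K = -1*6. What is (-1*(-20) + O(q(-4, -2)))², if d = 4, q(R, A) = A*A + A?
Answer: 1089/4 ≈ 272.25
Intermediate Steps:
q(R, A) = A + A² (q(R, A) = A² + A = A + A²)
K = -6
O(z) = -7/2 (O(z) = -3 + 1/(4 - 6) = -3 + 1/(-2) = -3 - ½ = -7/2)
(-1*(-20) + O(q(-4, -2)))² = (-1*(-20) - 7/2)² = (20 - 7/2)² = (33/2)² = 1089/4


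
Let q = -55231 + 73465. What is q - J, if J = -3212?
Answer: 21446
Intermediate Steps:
q = 18234
q - J = 18234 - 1*(-3212) = 18234 + 3212 = 21446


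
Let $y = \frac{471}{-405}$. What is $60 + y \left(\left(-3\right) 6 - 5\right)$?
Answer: $\frac{11711}{135} \approx 86.748$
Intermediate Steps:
$y = - \frac{157}{135}$ ($y = 471 \left(- \frac{1}{405}\right) = - \frac{157}{135} \approx -1.163$)
$60 + y \left(\left(-3\right) 6 - 5\right) = 60 - \frac{157 \left(\left(-3\right) 6 - 5\right)}{135} = 60 - \frac{157 \left(-18 - 5\right)}{135} = 60 - - \frac{3611}{135} = 60 + \frac{3611}{135} = \frac{11711}{135}$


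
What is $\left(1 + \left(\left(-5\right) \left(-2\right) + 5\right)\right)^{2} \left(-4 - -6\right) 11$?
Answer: $5632$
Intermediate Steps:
$\left(1 + \left(\left(-5\right) \left(-2\right) + 5\right)\right)^{2} \left(-4 - -6\right) 11 = \left(1 + \left(10 + 5\right)\right)^{2} \left(-4 + 6\right) 11 = \left(1 + 15\right)^{2} \cdot 2 \cdot 11 = 16^{2} \cdot 2 \cdot 11 = 256 \cdot 2 \cdot 11 = 512 \cdot 11 = 5632$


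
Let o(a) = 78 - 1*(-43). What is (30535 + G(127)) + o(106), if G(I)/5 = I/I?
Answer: 30661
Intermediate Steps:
G(I) = 5 (G(I) = 5*(I/I) = 5*1 = 5)
o(a) = 121 (o(a) = 78 + 43 = 121)
(30535 + G(127)) + o(106) = (30535 + 5) + 121 = 30540 + 121 = 30661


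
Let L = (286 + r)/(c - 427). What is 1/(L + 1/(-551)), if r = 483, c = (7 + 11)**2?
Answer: -56753/423822 ≈ -0.13391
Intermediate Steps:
c = 324 (c = 18**2 = 324)
L = -769/103 (L = (286 + 483)/(324 - 427) = 769/(-103) = 769*(-1/103) = -769/103 ≈ -7.4660)
1/(L + 1/(-551)) = 1/(-769/103 + 1/(-551)) = 1/(-769/103 - 1/551) = 1/(-423822/56753) = -56753/423822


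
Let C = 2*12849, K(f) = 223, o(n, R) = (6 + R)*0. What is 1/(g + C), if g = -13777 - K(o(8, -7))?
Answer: 1/11698 ≈ 8.5485e-5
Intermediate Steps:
o(n, R) = 0
C = 25698
g = -14000 (g = -13777 - 1*223 = -13777 - 223 = -14000)
1/(g + C) = 1/(-14000 + 25698) = 1/11698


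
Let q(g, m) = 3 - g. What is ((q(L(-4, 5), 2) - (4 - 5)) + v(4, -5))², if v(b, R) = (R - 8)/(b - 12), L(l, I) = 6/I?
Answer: 31329/1600 ≈ 19.581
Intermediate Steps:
v(b, R) = (-8 + R)/(-12 + b)
((q(L(-4, 5), 2) - (4 - 5)) + v(4, -5))² = (((3 - 6/5) - (4 - 5)) + (-8 - 5)/(-12 + 4))² = (((3 - 6/5) - 1*(-1)) - 13/(-8))² = (((3 - 1*6/5) + 1) - ⅛*(-13))² = (((3 - 6/5) + 1) + 13/8)² = ((9/5 + 1) + 13/8)² = (14/5 + 13/8)² = (177/40)² = 31329/1600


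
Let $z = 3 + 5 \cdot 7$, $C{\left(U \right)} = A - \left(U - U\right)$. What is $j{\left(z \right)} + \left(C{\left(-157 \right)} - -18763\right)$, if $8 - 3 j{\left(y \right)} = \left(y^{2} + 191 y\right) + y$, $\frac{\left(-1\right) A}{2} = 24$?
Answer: $\frac{47413}{3} \approx 15804.0$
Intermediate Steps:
$A = -48$ ($A = \left(-2\right) 24 = -48$)
$C{\left(U \right)} = -48$ ($C{\left(U \right)} = -48 - \left(U - U\right) = -48 - 0 = -48 + 0 = -48$)
$z = 38$ ($z = 3 + 35 = 38$)
$j{\left(y \right)} = \frac{8}{3} - 64 y - \frac{y^{2}}{3}$ ($j{\left(y \right)} = \frac{8}{3} - \frac{\left(y^{2} + 191 y\right) + y}{3} = \frac{8}{3} - \frac{y^{2} + 192 y}{3} = \frac{8}{3} - \left(64 y + \frac{y^{2}}{3}\right) = \frac{8}{3} - 64 y - \frac{y^{2}}{3}$)
$j{\left(z \right)} + \left(C{\left(-157 \right)} - -18763\right) = \left(\frac{8}{3} - 2432 - \frac{38^{2}}{3}\right) - -18715 = \left(\frac{8}{3} - 2432 - \frac{1444}{3}\right) + \left(-48 + 18763\right) = \left(\frac{8}{3} - 2432 - \frac{1444}{3}\right) + 18715 = - \frac{8732}{3} + 18715 = \frac{47413}{3}$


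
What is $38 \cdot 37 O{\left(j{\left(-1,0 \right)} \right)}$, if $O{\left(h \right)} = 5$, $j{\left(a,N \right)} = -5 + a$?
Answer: $7030$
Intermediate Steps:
$38 \cdot 37 O{\left(j{\left(-1,0 \right)} \right)} = 38 \cdot 37 \cdot 5 = 1406 \cdot 5 = 7030$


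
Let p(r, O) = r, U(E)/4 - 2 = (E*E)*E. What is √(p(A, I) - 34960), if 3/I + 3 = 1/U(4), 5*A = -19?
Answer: I*√874095/5 ≈ 186.99*I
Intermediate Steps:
A = -19/5 (A = (⅕)*(-19) = -19/5 ≈ -3.8000)
U(E) = 8 + 4*E³ (U(E) = 8 + 4*((E*E)*E) = 8 + 4*(E²*E) = 8 + 4*E³)
I = -792/791 (I = 3/(-3 + 1/(8 + 4*4³)) = 3/(-3 + 1/(8 + 4*64)) = 3/(-3 + 1/(8 + 256)) = 3/(-3 + 1/264) = 3/(-791/264) = 3*(-264/791) = -792/791 ≈ -1.0013)
√(p(A, I) - 34960) = √(-19/5 - 34960) = √(-174819/5) = I*√874095/5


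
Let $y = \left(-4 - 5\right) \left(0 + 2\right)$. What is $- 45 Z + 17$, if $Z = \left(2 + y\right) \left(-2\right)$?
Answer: $-1423$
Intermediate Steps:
$y = -18$ ($y = \left(-9\right) 2 = -18$)
$Z = 32$ ($Z = \left(2 - 18\right) \left(-2\right) = \left(-16\right) \left(-2\right) = 32$)
$- 45 Z + 17 = \left(-45\right) 32 + 17 = -1440 + 17 = -1423$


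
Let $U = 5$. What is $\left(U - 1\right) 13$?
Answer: $52$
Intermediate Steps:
$\left(U - 1\right) 13 = \left(5 - 1\right) 13 = 4 \cdot 13 = 52$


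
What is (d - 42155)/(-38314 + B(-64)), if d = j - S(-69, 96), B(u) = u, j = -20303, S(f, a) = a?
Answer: 31277/19189 ≈ 1.6299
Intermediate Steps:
d = -20399 (d = -20303 - 1*96 = -20303 - 96 = -20399)
(d - 42155)/(-38314 + B(-64)) = (-20399 - 42155)/(-38314 - 64) = -62554/(-38378) = -62554*(-1/38378) = 31277/19189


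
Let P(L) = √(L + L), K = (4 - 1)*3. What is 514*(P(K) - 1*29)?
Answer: -14906 + 1542*√2 ≈ -12725.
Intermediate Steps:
K = 9 (K = 3*3 = 9)
P(L) = √2*√L (P(L) = √(2*L) = √2*√L)
514*(P(K) - 1*29) = 514*(√2*√9 - 1*29) = 514*(√2*3 - 29) = 514*(3*√2 - 29) = 514*(-29 + 3*√2) = -14906 + 1542*√2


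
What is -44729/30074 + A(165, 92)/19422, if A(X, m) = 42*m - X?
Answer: -21041192/16224923 ≈ -1.2968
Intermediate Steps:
A(X, m) = -X + 42*m
-44729/30074 + A(165, 92)/19422 = -44729/30074 + (-1*165 + 42*92)/19422 = -44729*1/30074 + (-165 + 3864)*(1/19422) = -44729/30074 + 3699*(1/19422) = -44729/30074 + 411/2158 = -21041192/16224923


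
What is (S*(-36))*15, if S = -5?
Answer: 2700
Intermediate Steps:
(S*(-36))*15 = -5*(-36)*15 = 180*15 = 2700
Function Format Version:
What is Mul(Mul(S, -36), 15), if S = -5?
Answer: 2700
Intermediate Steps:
Mul(Mul(S, -36), 15) = Mul(Mul(-5, -36), 15) = Mul(180, 15) = 2700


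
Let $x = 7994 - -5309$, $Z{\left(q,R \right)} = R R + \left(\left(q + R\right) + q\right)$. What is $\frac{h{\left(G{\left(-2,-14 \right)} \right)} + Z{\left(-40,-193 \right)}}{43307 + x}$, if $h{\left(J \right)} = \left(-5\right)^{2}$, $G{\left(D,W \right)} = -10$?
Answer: $\frac{37001}{56610} \approx 0.65361$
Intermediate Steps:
$Z{\left(q,R \right)} = R + R^{2} + 2 q$ ($Z{\left(q,R \right)} = R^{2} + \left(\left(R + q\right) + q\right) = R^{2} + \left(R + 2 q\right) = R + R^{2} + 2 q$)
$h{\left(J \right)} = 25$
$x = 13303$ ($x = 7994 + 5309 = 13303$)
$\frac{h{\left(G{\left(-2,-14 \right)} \right)} + Z{\left(-40,-193 \right)}}{43307 + x} = \frac{25 + \left(-193 + \left(-193\right)^{2} + 2 \left(-40\right)\right)}{43307 + 13303} = \frac{25 - -36976}{56610} = \left(25 + 36976\right) \frac{1}{56610} = 37001 \cdot \frac{1}{56610} = \frac{37001}{56610}$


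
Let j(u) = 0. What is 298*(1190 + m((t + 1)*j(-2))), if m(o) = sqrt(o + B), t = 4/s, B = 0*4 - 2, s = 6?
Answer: 354620 + 298*I*sqrt(2) ≈ 3.5462e+5 + 421.44*I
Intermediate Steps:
B = -2 (B = 0 - 2 = -2)
t = 2/3 (t = 4/6 = 4*(1/6) = 2/3 ≈ 0.66667)
m(o) = sqrt(-2 + o) (m(o) = sqrt(o - 2) = sqrt(-2 + o))
298*(1190 + m((t + 1)*j(-2))) = 298*(1190 + sqrt(-2 + (2/3 + 1)*0)) = 298*(1190 + sqrt(-2 + (5/3)*0)) = 298*(1190 + sqrt(-2 + 0)) = 298*(1190 + sqrt(-2)) = 298*(1190 + I*sqrt(2)) = 354620 + 298*I*sqrt(2)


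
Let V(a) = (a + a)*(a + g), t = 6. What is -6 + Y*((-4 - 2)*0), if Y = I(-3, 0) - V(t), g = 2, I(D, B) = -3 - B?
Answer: -6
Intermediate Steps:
V(a) = 2*a*(2 + a) (V(a) = (a + a)*(a + 2) = (2*a)*(2 + a) = 2*a*(2 + a))
Y = -99 (Y = (-3 - 1*0) - 2*6*(2 + 6) = (-3 + 0) - 2*6*8 = -3 - 1*96 = -3 - 96 = -99)
-6 + Y*((-4 - 2)*0) = -6 - 99*(-4 - 2)*0 = -6 - (-594)*0 = -6 - 99*0 = -6 + 0 = -6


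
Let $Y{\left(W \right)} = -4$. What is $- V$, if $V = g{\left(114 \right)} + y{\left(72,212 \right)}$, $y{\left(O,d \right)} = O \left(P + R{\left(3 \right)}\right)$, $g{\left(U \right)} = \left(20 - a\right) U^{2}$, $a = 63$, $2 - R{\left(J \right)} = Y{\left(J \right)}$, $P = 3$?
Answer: $558180$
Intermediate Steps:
$R{\left(J \right)} = 6$ ($R{\left(J \right)} = 2 - -4 = 2 + 4 = 6$)
$g{\left(U \right)} = - 43 U^{2}$ ($g{\left(U \right)} = \left(20 - 63\right) U^{2} = - 43 U^{2}$)
$y{\left(O,d \right)} = 9 O$ ($y{\left(O,d \right)} = O \left(3 + 6\right) = O 9 = 9 O$)
$V = -558180$ ($V = - 43 \cdot 114^{2} + 9 \cdot 72 = \left(-43\right) 12996 + 648 = -558828 + 648 = -558180$)
$- V = \left(-1\right) \left(-558180\right) = 558180$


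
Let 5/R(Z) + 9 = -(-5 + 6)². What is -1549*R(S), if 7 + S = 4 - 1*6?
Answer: 1549/2 ≈ 774.50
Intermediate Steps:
S = -9 (S = -7 + (4 - 1*6) = -7 + (4 - 6) = -7 - 2 = -9)
R(Z) = -½ (R(Z) = 5/(-9 - (-5 + 6)²) = 5/(-9 - 1*1²) = 5/(-9 - 1*1) = 5/(-9 - 1) = 5/(-10) = 5*(-⅒) = -½)
-1549*R(S) = -1549*(-½) = 1549/2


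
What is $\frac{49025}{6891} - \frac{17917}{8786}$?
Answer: $\frac{13359461}{2632362} \approx 5.0751$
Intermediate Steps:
$\frac{49025}{6891} - \frac{17917}{8786} = 49025 \cdot \frac{1}{6891} - \frac{779}{382} = \frac{49025}{6891} - \frac{779}{382} = \frac{13359461}{2632362}$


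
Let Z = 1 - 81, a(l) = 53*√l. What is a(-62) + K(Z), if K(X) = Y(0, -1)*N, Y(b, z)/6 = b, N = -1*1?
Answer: 53*I*√62 ≈ 417.32*I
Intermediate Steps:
N = -1
Y(b, z) = 6*b
Z = -80
K(X) = 0 (K(X) = (6*0)*(-1) = 0*(-1) = 0)
a(-62) + K(Z) = 53*√(-62) + 0 = 53*(I*√62) + 0 = 53*I*√62 + 0 = 53*I*√62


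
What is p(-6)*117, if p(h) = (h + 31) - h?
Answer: 3627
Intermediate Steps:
p(h) = 31 (p(h) = (31 + h) - h = 31)
p(-6)*117 = 31*117 = 3627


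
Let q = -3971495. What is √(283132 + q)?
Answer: I*√3688363 ≈ 1920.5*I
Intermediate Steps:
√(283132 + q) = √(283132 - 3971495) = √(-3688363) = I*√3688363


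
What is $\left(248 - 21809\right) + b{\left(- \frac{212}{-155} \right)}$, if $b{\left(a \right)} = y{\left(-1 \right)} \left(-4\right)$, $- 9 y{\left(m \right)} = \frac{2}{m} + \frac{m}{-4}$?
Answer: $- \frac{194056}{9} \approx -21562.0$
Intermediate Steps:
$y{\left(m \right)} = - \frac{2}{9 m} + \frac{m}{36}$ ($y{\left(m \right)} = - \frac{\frac{2}{m} + \frac{m}{-4}}{9} = - \frac{\frac{2}{m} + m \left(- \frac{1}{4}\right)}{9} = - \frac{\frac{2}{m} - \frac{m}{4}}{9} = - \frac{2}{9 m} + \frac{m}{36}$)
$b{\left(a \right)} = - \frac{7}{9}$ ($b{\left(a \right)} = \frac{-8 + \left(-1\right)^{2}}{36 \left(-1\right)} \left(-4\right) = \frac{1}{36} \left(-1\right) \left(-8 + 1\right) \left(-4\right) = \frac{1}{36} \left(-1\right) \left(-7\right) \left(-4\right) = \frac{7}{36} \left(-4\right) = - \frac{7}{9}$)
$\left(248 - 21809\right) + b{\left(- \frac{212}{-155} \right)} = \left(248 - 21809\right) - \frac{7}{9} = -21561 - \frac{7}{9} = - \frac{194056}{9}$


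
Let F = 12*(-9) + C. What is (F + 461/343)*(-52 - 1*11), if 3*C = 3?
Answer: 326160/49 ≈ 6656.3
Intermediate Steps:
C = 1 (C = (⅓)*3 = 1)
F = -107 (F = 12*(-9) + 1 = -108 + 1 = -107)
(F + 461/343)*(-52 - 1*11) = (-107 + 461/343)*(-52 - 1*11) = (-107 + 461*(1/343))*(-52 - 11) = (-107 + 461/343)*(-63) = -36240/343*(-63) = 326160/49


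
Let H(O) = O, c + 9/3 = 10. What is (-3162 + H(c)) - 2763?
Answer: -5918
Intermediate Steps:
c = 7 (c = -3 + 10 = 7)
(-3162 + H(c)) - 2763 = (-3162 + 7) - 2763 = -3155 - 2763 = -5918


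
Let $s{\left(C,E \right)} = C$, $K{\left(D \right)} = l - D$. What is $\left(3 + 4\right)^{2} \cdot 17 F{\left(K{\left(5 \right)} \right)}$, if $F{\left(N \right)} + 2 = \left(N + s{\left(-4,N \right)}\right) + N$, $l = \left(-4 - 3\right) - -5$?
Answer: $-16660$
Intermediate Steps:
$l = -2$ ($l = -7 + 5 = -2$)
$K{\left(D \right)} = -2 - D$
$F{\left(N \right)} = -6 + 2 N$ ($F{\left(N \right)} = -2 + \left(\left(N - 4\right) + N\right) = -2 + \left(\left(-4 + N\right) + N\right) = -2 + \left(-4 + 2 N\right) = -6 + 2 N$)
$\left(3 + 4\right)^{2} \cdot 17 F{\left(K{\left(5 \right)} \right)} = \left(3 + 4\right)^{2} \cdot 17 \left(-6 + 2 \left(-2 - 5\right)\right) = 7^{2} \cdot 17 \left(-6 + 2 \left(-2 - 5\right)\right) = 49 \cdot 17 \left(-6 + 2 \left(-7\right)\right) = 833 \left(-6 - 14\right) = 833 \left(-20\right) = -16660$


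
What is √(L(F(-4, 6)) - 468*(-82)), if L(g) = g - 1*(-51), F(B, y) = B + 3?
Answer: √38426 ≈ 196.03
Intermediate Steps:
F(B, y) = 3 + B
L(g) = 51 + g (L(g) = g + 51 = 51 + g)
√(L(F(-4, 6)) - 468*(-82)) = √((51 + (3 - 4)) - 468*(-82)) = √((51 - 1) + 38376) = √(50 + 38376) = √38426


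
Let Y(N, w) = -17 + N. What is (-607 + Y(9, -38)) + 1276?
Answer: 661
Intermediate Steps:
(-607 + Y(9, -38)) + 1276 = (-607 + (-17 + 9)) + 1276 = (-607 - 8) + 1276 = -615 + 1276 = 661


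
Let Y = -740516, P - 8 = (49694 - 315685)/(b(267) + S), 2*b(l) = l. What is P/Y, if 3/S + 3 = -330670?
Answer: 7963898473/2971814744430 ≈ 0.0026798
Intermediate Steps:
S = -3/330673 (S = 3/(-3 - 330670) = 3/(-330673) = 3*(-1/330673) = -3/330673 ≈ -9.0724e-6)
b(l) = l/2
P = -15927796946/8026335 (P = 8 + (49694 - 315685)/((½)*267 - 3/330673) = 8 - 265991/(267/2 - 3/330673) = 8 - 265991/88289685/661346 = 8 - 265991*661346/88289685 = 8 - 15992007626/8026335 = -15927796946/8026335 ≈ -1984.4)
P/Y = -15927796946/8026335/(-740516) = -15927796946/8026335*(-1/740516) = 7963898473/2971814744430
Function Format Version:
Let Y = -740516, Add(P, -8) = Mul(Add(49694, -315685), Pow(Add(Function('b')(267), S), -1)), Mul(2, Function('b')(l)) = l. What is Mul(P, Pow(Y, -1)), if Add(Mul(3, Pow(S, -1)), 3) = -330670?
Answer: Rational(7963898473, 2971814744430) ≈ 0.0026798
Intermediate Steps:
S = Rational(-3, 330673) (S = Mul(3, Pow(Add(-3, -330670), -1)) = Mul(3, Pow(-330673, -1)) = Mul(3, Rational(-1, 330673)) = Rational(-3, 330673) ≈ -9.0724e-6)
Function('b')(l) = Mul(Rational(1, 2), l)
P = Rational(-15927796946, 8026335) (P = Add(8, Mul(Add(49694, -315685), Pow(Add(Mul(Rational(1, 2), 267), Rational(-3, 330673)), -1))) = Add(8, Mul(-265991, Pow(Add(Rational(267, 2), Rational(-3, 330673)), -1))) = Add(8, Mul(-265991, Pow(Rational(88289685, 661346), -1))) = Add(8, Mul(-265991, Rational(661346, 88289685))) = Add(8, Rational(-15992007626, 8026335)) = Rational(-15927796946, 8026335) ≈ -1984.4)
Mul(P, Pow(Y, -1)) = Mul(Rational(-15927796946, 8026335), Pow(-740516, -1)) = Mul(Rational(-15927796946, 8026335), Rational(-1, 740516)) = Rational(7963898473, 2971814744430)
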